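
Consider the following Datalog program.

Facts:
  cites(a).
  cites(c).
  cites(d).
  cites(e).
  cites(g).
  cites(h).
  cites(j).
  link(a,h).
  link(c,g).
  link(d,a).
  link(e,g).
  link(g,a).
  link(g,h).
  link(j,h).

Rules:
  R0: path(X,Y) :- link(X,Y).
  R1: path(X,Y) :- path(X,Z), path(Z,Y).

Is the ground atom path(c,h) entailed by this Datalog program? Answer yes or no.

yes

round 1: derive path(a,h) via R0 from link(a,h)
round 1: derive path(c,g) via R0 from link(c,g)
round 1: derive path(d,a) via R0 from link(d,a)
round 1: derive path(e,g) via R0 from link(e,g)
round 1: derive path(g,a) via R0 from link(g,a)
round 1: derive path(g,h) via R0 from link(g,h)
round 1: derive path(j,h) via R0 from link(j,h)
round 2: derive path(c,a) via R1 from path(c,g), path(g,a)
round 2: derive path(c,h) via R1 from path(c,g), path(g,h)
round 2: derive path(d,h) via R1 from path(d,a), path(a,h)
round 2: derive path(e,a) via R1 from path(e,g), path(g,a)
round 2: derive path(e,h) via R1 from path(e,g), path(g,h)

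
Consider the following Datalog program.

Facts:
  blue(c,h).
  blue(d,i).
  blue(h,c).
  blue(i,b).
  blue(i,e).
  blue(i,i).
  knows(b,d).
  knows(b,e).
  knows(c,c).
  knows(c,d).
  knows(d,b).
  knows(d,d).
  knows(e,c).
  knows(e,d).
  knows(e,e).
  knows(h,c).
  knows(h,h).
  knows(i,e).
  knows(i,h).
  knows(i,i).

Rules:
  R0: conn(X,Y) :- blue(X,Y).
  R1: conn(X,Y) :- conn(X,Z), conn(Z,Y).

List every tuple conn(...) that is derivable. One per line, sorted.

conn(c,c)
conn(c,h)
conn(d,b)
conn(d,e)
conn(d,i)
conn(h,c)
conn(h,h)
conn(i,b)
conn(i,e)
conn(i,i)

round 1: derive conn(c,h) via R0 from blue(c,h)
round 1: derive conn(d,i) via R0 from blue(d,i)
round 1: derive conn(h,c) via R0 from blue(h,c)
round 1: derive conn(i,b) via R0 from blue(i,b)
round 1: derive conn(i,e) via R0 from blue(i,e)
round 1: derive conn(i,i) via R0 from blue(i,i)
round 2: derive conn(c,c) via R1 from conn(c,h), conn(h,c)
round 2: derive conn(d,b) via R1 from conn(d,i), conn(i,b)
round 2: derive conn(d,e) via R1 from conn(d,i), conn(i,e)
round 2: derive conn(h,h) via R1 from conn(h,c), conn(c,h)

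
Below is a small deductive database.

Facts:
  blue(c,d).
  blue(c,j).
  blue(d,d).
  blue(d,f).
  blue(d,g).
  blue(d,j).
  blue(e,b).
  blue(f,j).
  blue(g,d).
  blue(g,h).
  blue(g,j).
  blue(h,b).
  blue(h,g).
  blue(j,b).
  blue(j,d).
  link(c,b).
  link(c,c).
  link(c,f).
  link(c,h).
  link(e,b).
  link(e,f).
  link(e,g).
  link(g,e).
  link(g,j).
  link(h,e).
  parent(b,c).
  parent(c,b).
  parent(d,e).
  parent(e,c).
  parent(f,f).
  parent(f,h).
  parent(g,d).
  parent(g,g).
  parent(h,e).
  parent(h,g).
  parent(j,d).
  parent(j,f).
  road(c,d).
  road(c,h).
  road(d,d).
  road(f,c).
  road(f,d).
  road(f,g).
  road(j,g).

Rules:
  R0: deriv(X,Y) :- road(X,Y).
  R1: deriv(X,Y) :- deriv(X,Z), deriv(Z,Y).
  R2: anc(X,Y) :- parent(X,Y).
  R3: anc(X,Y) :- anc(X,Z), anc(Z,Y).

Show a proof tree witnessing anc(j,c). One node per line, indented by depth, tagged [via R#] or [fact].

anc(j,c)  [via R3]
  anc(j,d)  [via R2]
    parent(j,d)  [fact]
  anc(d,c)  [via R3]
    anc(d,e)  [via R2]
      parent(d,e)  [fact]
    anc(e,c)  [via R2]
      parent(e,c)  [fact]

round 1: derive anc(b,c) via R2 from parent(b,c)
round 1: derive anc(c,b) via R2 from parent(c,b)
round 1: derive anc(d,e) via R2 from parent(d,e)
round 1: derive anc(e,c) via R2 from parent(e,c)
round 1: derive anc(f,f) via R2 from parent(f,f)
round 1: derive anc(f,h) via R2 from parent(f,h)
round 1: derive anc(g,d) via R2 from parent(g,d)
round 1: derive anc(g,g) via R2 from parent(g,g)
round 1: derive anc(h,e) via R2 from parent(h,e)
round 1: derive anc(h,g) via R2 from parent(h,g)
round 1: derive anc(j,d) via R2 from parent(j,d)
round 1: derive anc(j,f) via R2 from parent(j,f)
round 2: derive anc(b,b) via R3 from anc(b,c), anc(c,b)
round 2: derive anc(c,c) via R3 from anc(c,b), anc(b,c)
round 2: derive anc(d,c) via R3 from anc(d,e), anc(e,c)
round 2: derive anc(e,b) via R3 from anc(e,c), anc(c,b)
round 2: derive anc(f,e) via R3 from anc(f,h), anc(h,e)
round 2: derive anc(f,g) via R3 from anc(f,h), anc(h,g)
round 2: derive anc(g,e) via R3 from anc(g,d), anc(d,e)
round 2: derive anc(h,c) via R3 from anc(h,e), anc(e,c)
round 2: derive anc(h,d) via R3 from anc(h,g), anc(g,d)
round 2: derive anc(j,e) via R3 from anc(j,d), anc(d,e)
round 2: derive anc(j,h) via R3 from anc(j,f), anc(f,h)
round 3: derive anc(d,b) via R3 from anc(d,c), anc(c,b)
round 3: derive anc(f,b) via R3 from anc(f,e), anc(e,b)
round 3: derive anc(f,c) via R3 from anc(f,e), anc(e,c)
round 3: derive anc(f,d) via R3 from anc(f,g), anc(g,d)
round 3: derive anc(g,b) via R3 from anc(g,e), anc(e,b)
round 3: derive anc(g,c) via R3 from anc(g,d), anc(d,c)
round 3: derive anc(h,b) via R3 from anc(h,c), anc(c,b)
round 3: derive anc(j,b) via R3 from anc(j,e), anc(e,b)
round 3: derive anc(j,c) via R3 from anc(j,d), anc(d,c)
round 3: derive anc(j,g) via R3 from anc(j,f), anc(f,g)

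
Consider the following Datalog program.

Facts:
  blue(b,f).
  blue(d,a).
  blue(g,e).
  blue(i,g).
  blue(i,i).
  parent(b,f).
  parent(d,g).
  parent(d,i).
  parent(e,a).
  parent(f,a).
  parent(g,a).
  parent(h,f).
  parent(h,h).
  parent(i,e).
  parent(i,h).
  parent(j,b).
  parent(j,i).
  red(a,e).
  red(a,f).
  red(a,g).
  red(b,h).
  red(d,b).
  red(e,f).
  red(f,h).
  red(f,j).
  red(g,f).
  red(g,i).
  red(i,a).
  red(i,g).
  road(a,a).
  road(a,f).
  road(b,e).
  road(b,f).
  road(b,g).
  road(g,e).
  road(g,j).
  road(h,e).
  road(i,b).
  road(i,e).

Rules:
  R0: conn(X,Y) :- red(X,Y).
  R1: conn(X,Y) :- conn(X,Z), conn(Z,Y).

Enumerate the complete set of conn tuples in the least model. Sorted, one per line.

round 1: derive conn(a,e) via R0 from red(a,e)
round 1: derive conn(a,f) via R0 from red(a,f)
round 1: derive conn(a,g) via R0 from red(a,g)
round 1: derive conn(b,h) via R0 from red(b,h)
round 1: derive conn(d,b) via R0 from red(d,b)
round 1: derive conn(e,f) via R0 from red(e,f)
round 1: derive conn(f,h) via R0 from red(f,h)
round 1: derive conn(f,j) via R0 from red(f,j)
round 1: derive conn(g,f) via R0 from red(g,f)
round 1: derive conn(g,i) via R0 from red(g,i)
round 1: derive conn(i,a) via R0 from red(i,a)
round 1: derive conn(i,g) via R0 from red(i,g)
round 2: derive conn(a,h) via R1 from conn(a,f), conn(f,h)
round 2: derive conn(a,i) via R1 from conn(a,g), conn(g,i)
round 2: derive conn(a,j) via R1 from conn(a,f), conn(f,j)
round 2: derive conn(d,h) via R1 from conn(d,b), conn(b,h)
round 2: derive conn(e,h) via R1 from conn(e,f), conn(f,h)
round 2: derive conn(e,j) via R1 from conn(e,f), conn(f,j)
round 2: derive conn(g,a) via R1 from conn(g,i), conn(i,a)
round 2: derive conn(g,g) via R1 from conn(g,i), conn(i,g)
round 2: derive conn(g,h) via R1 from conn(g,f), conn(f,h)
round 2: derive conn(g,j) via R1 from conn(g,f), conn(f,j)
round 2: derive conn(i,e) via R1 from conn(i,a), conn(a,e)
round 2: derive conn(i,f) via R1 from conn(i,a), conn(a,f)
round 2: derive conn(i,i) via R1 from conn(i,g), conn(g,i)
round 3: derive conn(a,a) via R1 from conn(a,g), conn(g,a)
round 3: derive conn(g,e) via R1 from conn(g,a), conn(a,e)
round 3: derive conn(i,h) via R1 from conn(i,a), conn(a,h)
round 3: derive conn(i,j) via R1 from conn(i,a), conn(a,j)

conn(a,a)
conn(a,e)
conn(a,f)
conn(a,g)
conn(a,h)
conn(a,i)
conn(a,j)
conn(b,h)
conn(d,b)
conn(d,h)
conn(e,f)
conn(e,h)
conn(e,j)
conn(f,h)
conn(f,j)
conn(g,a)
conn(g,e)
conn(g,f)
conn(g,g)
conn(g,h)
conn(g,i)
conn(g,j)
conn(i,a)
conn(i,e)
conn(i,f)
conn(i,g)
conn(i,h)
conn(i,i)
conn(i,j)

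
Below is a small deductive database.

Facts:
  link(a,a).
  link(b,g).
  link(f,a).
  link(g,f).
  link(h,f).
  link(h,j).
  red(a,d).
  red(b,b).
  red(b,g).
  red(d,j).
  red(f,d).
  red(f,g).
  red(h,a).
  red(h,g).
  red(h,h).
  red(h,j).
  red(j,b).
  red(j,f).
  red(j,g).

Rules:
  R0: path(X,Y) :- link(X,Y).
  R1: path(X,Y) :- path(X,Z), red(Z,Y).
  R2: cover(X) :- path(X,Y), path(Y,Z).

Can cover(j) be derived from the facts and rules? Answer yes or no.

round 1: derive path(a,a) via R0 from link(a,a)
round 1: derive path(b,g) via R0 from link(b,g)
round 1: derive path(f,a) via R0 from link(f,a)
round 1: derive path(g,f) via R0 from link(g,f)
round 1: derive path(h,f) via R0 from link(h,f)
round 1: derive path(h,j) via R0 from link(h,j)
round 2: derive path(a,d) via R1 from path(a,a), red(a,d)
round 2: derive path(f,d) via R1 from path(f,a), red(a,d)
round 2: derive path(g,d) via R1 from path(g,f), red(f,d)
round 2: derive path(g,g) via R1 from path(g,f), red(f,g)
round 2: derive path(h,b) via R1 from path(h,j), red(j,b)
round 2: derive path(h,d) via R1 from path(h,f), red(f,d)
round 2: derive path(h,g) via R1 from path(h,f), red(f,g)
round 2: derive cover(a) via R2 from path(a,a), path(a,a)
round 2: derive cover(b) via R2 from path(b,g), path(g,f)
round 2: derive cover(f) via R2 from path(f,a), path(a,a)
round 2: derive cover(g) via R2 from path(g,f), path(f,a)
round 2: derive cover(h) via R2 from path(h,f), path(f,a)
round 3: derive path(a,j) via R1 from path(a,d), red(d,j)
round 3: derive path(f,j) via R1 from path(f,d), red(d,j)
round 3: derive path(g,j) via R1 from path(g,d), red(d,j)
round 4: derive path(a,b) via R1 from path(a,j), red(j,b)
round 4: derive path(a,f) via R1 from path(a,j), red(j,f)
round 4: derive path(a,g) via R1 from path(a,j), red(j,g)
round 4: derive path(f,b) via R1 from path(f,j), red(j,b)
round 4: derive path(f,f) via R1 from path(f,j), red(j,f)
round 4: derive path(f,g) via R1 from path(f,j), red(j,g)
round 4: derive path(g,b) via R1 from path(g,j), red(j,b)

no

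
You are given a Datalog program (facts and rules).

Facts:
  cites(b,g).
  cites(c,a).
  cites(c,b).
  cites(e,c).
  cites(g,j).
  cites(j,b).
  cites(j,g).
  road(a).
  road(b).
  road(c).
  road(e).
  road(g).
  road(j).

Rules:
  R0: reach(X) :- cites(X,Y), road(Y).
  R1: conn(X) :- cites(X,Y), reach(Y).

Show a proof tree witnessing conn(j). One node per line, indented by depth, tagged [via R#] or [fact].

round 1: derive reach(b) via R0 from cites(b,g), road(g)
round 1: derive reach(c) via R0 from cites(c,a), road(a)
round 1: derive reach(e) via R0 from cites(e,c), road(c)
round 1: derive reach(g) via R0 from cites(g,j), road(j)
round 1: derive reach(j) via R0 from cites(j,b), road(b)
round 2: derive conn(b) via R1 from cites(b,g), reach(g)
round 2: derive conn(c) via R1 from cites(c,b), reach(b)
round 2: derive conn(e) via R1 from cites(e,c), reach(c)
round 2: derive conn(g) via R1 from cites(g,j), reach(j)
round 2: derive conn(j) via R1 from cites(j,b), reach(b)

conn(j)  [via R1]
  cites(j,b)  [fact]
  reach(b)  [via R0]
    cites(b,g)  [fact]
    road(g)  [fact]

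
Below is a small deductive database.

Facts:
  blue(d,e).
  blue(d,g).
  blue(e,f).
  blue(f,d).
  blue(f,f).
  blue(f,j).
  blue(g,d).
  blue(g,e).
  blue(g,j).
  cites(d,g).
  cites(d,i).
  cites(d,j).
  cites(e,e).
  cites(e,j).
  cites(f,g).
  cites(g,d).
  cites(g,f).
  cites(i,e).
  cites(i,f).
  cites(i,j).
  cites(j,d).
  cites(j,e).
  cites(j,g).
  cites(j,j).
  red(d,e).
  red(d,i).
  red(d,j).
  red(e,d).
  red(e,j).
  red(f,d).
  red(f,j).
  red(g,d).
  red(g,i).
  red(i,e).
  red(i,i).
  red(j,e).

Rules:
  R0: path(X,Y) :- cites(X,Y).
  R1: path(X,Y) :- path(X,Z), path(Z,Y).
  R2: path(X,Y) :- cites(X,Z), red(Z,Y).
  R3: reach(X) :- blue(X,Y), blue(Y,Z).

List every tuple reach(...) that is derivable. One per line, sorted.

reach(d)
reach(e)
reach(f)
reach(g)

round 1: derive reach(d) via R3 from blue(d,e), blue(e,f)
round 1: derive reach(e) via R3 from blue(e,f), blue(f,d)
round 1: derive reach(f) via R3 from blue(f,d), blue(d,e)
round 1: derive reach(g) via R3 from blue(g,d), blue(d,e)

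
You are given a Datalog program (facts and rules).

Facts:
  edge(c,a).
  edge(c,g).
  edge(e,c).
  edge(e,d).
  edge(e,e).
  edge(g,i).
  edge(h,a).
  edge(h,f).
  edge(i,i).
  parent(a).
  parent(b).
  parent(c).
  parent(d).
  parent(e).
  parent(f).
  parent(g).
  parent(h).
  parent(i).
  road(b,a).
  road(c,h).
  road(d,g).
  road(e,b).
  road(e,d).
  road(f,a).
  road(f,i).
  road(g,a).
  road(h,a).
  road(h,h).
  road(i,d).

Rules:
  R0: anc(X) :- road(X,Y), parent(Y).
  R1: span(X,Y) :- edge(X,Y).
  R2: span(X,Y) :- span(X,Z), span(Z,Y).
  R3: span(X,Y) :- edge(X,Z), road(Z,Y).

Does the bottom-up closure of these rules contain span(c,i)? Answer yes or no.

round 1: derive span(c,a) via R1 from edge(c,a)
round 1: derive span(c,g) via R1 from edge(c,g)
round 1: derive span(e,c) via R1 from edge(e,c)
round 1: derive span(e,d) via R1 from edge(e,d)
round 1: derive span(e,e) via R1 from edge(e,e)
round 1: derive span(g,i) via R1 from edge(g,i)
round 1: derive span(h,a) via R1 from edge(h,a)
round 1: derive span(h,f) via R1 from edge(h,f)
round 1: derive span(i,i) via R1 from edge(i,i)
round 1: derive span(e,b) via R3 from edge(e,e), road(e,b)
round 1: derive span(e,g) via R3 from edge(e,d), road(d,g)
round 1: derive span(e,h) via R3 from edge(e,c), road(c,h)
round 1: derive span(g,d) via R3 from edge(g,i), road(i,d)
round 1: derive span(h,i) via R3 from edge(h,f), road(f,i)
round 1: derive span(i,d) via R3 from edge(i,i), road(i,d)
round 2: derive span(c,d) via R2 from span(c,g), span(g,d)
round 2: derive span(c,i) via R2 from span(c,g), span(g,i)
round 2: derive span(e,a) via R2 from span(e,c), span(c,a)
round 2: derive span(e,f) via R2 from span(e,h), span(h,f)
round 2: derive span(e,i) via R2 from span(e,g), span(g,i)
round 2: derive span(h,d) via R2 from span(h,i), span(i,d)

yes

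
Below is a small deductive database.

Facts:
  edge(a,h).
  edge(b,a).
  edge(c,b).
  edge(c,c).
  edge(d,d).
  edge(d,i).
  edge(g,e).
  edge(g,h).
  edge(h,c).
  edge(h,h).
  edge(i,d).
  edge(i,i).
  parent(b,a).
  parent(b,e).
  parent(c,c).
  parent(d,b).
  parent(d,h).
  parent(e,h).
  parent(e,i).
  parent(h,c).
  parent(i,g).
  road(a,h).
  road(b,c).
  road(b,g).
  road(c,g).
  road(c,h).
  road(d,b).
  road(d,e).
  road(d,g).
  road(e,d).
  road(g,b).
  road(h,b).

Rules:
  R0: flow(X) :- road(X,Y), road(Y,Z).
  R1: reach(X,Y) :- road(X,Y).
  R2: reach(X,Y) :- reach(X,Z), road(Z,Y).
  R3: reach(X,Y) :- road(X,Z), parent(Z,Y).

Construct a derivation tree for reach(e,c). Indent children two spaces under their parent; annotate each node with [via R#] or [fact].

round 1: derive reach(a,h) via R1 from road(a,h)
round 1: derive reach(b,c) via R1 from road(b,c)
round 1: derive reach(b,g) via R1 from road(b,g)
round 1: derive reach(c,g) via R1 from road(c,g)
round 1: derive reach(c,h) via R1 from road(c,h)
round 1: derive reach(d,b) via R1 from road(d,b)
round 1: derive reach(d,e) via R1 from road(d,e)
round 1: derive reach(d,g) via R1 from road(d,g)
round 1: derive reach(e,d) via R1 from road(e,d)
round 1: derive reach(g,b) via R1 from road(g,b)
round 1: derive reach(h,b) via R1 from road(h,b)
round 1: derive reach(a,c) via R3 from road(a,h), parent(h,c)
round 1: derive reach(c,c) via R3 from road(c,h), parent(h,c)
round 1: derive reach(d,a) via R3 from road(d,b), parent(b,a)
round 1: derive reach(d,h) via R3 from road(d,e), parent(e,h)
round 1: derive reach(d,i) via R3 from road(d,e), parent(e,i)
round 1: derive reach(e,b) via R3 from road(e,d), parent(d,b)
round 1: derive reach(e,h) via R3 from road(e,d), parent(d,h)
round 1: derive reach(g,a) via R3 from road(g,b), parent(b,a)
round 1: derive reach(g,e) via R3 from road(g,b), parent(b,e)
round 1: derive reach(h,a) via R3 from road(h,b), parent(b,a)
round 1: derive reach(h,e) via R3 from road(h,b), parent(b,e)
round 2: derive reach(a,b) via R2 from reach(a,h), road(h,b)
round 2: derive reach(a,g) via R2 from reach(a,c), road(c,g)
round 2: derive reach(b,b) via R2 from reach(b,g), road(g,b)
round 2: derive reach(b,h) via R2 from reach(b,c), road(c,h)
round 2: derive reach(c,b) via R2 from reach(c,g), road(g,b)
round 2: derive reach(d,c) via R2 from reach(d,b), road(b,c)
round 2: derive reach(d,d) via R2 from reach(d,e), road(e,d)
round 2: derive reach(e,c) via R2 from reach(e,b), road(b,c)
round 2: derive reach(e,e) via R2 from reach(e,d), road(d,e)
round 2: derive reach(e,g) via R2 from reach(e,b), road(b,g)
round 2: derive reach(g,c) via R2 from reach(g,b), road(b,c)
round 2: derive reach(g,d) via R2 from reach(g,e), road(e,d)
round 2: derive reach(g,g) via R2 from reach(g,b), road(b,g)
round 2: derive reach(g,h) via R2 from reach(g,a), road(a,h)
round 2: derive reach(h,c) via R2 from reach(h,b), road(b,c)
round 2: derive reach(h,d) via R2 from reach(h,e), road(e,d)
round 2: derive reach(h,g) via R2 from reach(h,b), road(b,g)
round 2: derive reach(h,h) via R2 from reach(h,a), road(a,h)

reach(e,c)  [via R2]
  reach(e,b)  [via R3]
    road(e,d)  [fact]
    parent(d,b)  [fact]
  road(b,c)  [fact]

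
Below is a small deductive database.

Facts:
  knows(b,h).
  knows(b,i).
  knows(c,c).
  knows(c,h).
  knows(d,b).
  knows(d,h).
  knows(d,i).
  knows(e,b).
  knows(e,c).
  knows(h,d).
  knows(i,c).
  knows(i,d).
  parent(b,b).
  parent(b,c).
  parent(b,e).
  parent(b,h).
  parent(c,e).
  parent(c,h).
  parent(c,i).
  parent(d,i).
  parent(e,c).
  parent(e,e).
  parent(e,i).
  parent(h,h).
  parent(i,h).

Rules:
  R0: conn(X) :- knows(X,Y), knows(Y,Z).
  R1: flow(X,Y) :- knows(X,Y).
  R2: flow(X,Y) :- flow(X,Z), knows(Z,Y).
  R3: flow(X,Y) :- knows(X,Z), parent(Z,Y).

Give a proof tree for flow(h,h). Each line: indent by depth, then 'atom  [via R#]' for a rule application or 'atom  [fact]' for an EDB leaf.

round 1: derive flow(b,h) via R1 from knows(b,h)
round 1: derive flow(b,i) via R1 from knows(b,i)
round 1: derive flow(c,c) via R1 from knows(c,c)
round 1: derive flow(c,h) via R1 from knows(c,h)
round 1: derive flow(d,b) via R1 from knows(d,b)
round 1: derive flow(d,h) via R1 from knows(d,h)
round 1: derive flow(d,i) via R1 from knows(d,i)
round 1: derive flow(e,b) via R1 from knows(e,b)
round 1: derive flow(e,c) via R1 from knows(e,c)
round 1: derive flow(h,d) via R1 from knows(h,d)
round 1: derive flow(i,c) via R1 from knows(i,c)
round 1: derive flow(i,d) via R1 from knows(i,d)
round 1: derive flow(c,e) via R3 from knows(c,c), parent(c,e)
round 1: derive flow(c,i) via R3 from knows(c,c), parent(c,i)
round 1: derive flow(d,c) via R3 from knows(d,b), parent(b,c)
round 1: derive flow(d,e) via R3 from knows(d,b), parent(b,e)
round 1: derive flow(e,e) via R3 from knows(e,b), parent(b,e)
round 1: derive flow(e,h) via R3 from knows(e,b), parent(b,h)
round 1: derive flow(e,i) via R3 from knows(e,c), parent(c,i)
round 1: derive flow(h,i) via R3 from knows(h,d), parent(d,i)
round 1: derive flow(i,e) via R3 from knows(i,c), parent(c,e)
round 1: derive flow(i,h) via R3 from knows(i,c), parent(c,h)
round 1: derive flow(i,i) via R3 from knows(i,c), parent(c,i)
round 2: derive flow(b,c) via R2 from flow(b,i), knows(i,c)
round 2: derive flow(b,d) via R2 from flow(b,h), knows(h,d)
round 2: derive flow(c,b) via R2 from flow(c,e), knows(e,b)
round 2: derive flow(c,d) via R2 from flow(c,h), knows(h,d)
round 2: derive flow(d,d) via R2 from flow(d,h), knows(h,d)
round 2: derive flow(e,d) via R2 from flow(e,h), knows(h,d)
round 2: derive flow(h,b) via R2 from flow(h,d), knows(d,b)
round 2: derive flow(h,c) via R2 from flow(h,i), knows(i,c)
round 2: derive flow(h,h) via R2 from flow(h,d), knows(d,h)
round 2: derive flow(i,b) via R2 from flow(i,d), knows(d,b)
round 3: derive flow(b,b) via R2 from flow(b,d), knows(d,b)

flow(h,h)  [via R2]
  flow(h,d)  [via R1]
    knows(h,d)  [fact]
  knows(d,h)  [fact]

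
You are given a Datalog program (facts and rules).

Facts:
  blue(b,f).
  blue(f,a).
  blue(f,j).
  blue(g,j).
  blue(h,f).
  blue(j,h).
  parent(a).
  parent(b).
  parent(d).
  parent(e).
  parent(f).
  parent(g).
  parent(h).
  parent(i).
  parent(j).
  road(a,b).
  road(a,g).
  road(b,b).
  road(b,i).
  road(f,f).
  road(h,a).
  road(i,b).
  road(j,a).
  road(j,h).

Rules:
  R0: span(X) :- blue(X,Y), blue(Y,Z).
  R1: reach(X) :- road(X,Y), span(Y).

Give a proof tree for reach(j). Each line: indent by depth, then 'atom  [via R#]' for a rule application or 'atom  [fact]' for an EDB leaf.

reach(j)  [via R1]
  road(j,h)  [fact]
  span(h)  [via R0]
    blue(h,f)  [fact]
    blue(f,a)  [fact]

round 1: derive span(b) via R0 from blue(b,f), blue(f,a)
round 1: derive span(f) via R0 from blue(f,j), blue(j,h)
round 1: derive span(g) via R0 from blue(g,j), blue(j,h)
round 1: derive span(h) via R0 from blue(h,f), blue(f,a)
round 1: derive span(j) via R0 from blue(j,h), blue(h,f)
round 2: derive reach(a) via R1 from road(a,b), span(b)
round 2: derive reach(b) via R1 from road(b,b), span(b)
round 2: derive reach(f) via R1 from road(f,f), span(f)
round 2: derive reach(i) via R1 from road(i,b), span(b)
round 2: derive reach(j) via R1 from road(j,h), span(h)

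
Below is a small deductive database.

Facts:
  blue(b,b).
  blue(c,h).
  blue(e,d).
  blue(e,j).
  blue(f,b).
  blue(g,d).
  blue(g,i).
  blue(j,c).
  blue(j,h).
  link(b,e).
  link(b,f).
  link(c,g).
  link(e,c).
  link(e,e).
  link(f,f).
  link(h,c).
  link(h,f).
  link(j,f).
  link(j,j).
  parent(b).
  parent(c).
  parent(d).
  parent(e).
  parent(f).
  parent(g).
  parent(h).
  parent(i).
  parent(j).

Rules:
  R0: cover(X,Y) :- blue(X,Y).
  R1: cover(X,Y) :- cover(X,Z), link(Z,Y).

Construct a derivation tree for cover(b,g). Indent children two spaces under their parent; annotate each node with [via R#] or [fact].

round 1: derive cover(b,b) via R0 from blue(b,b)
round 1: derive cover(c,h) via R0 from blue(c,h)
round 1: derive cover(e,d) via R0 from blue(e,d)
round 1: derive cover(e,j) via R0 from blue(e,j)
round 1: derive cover(f,b) via R0 from blue(f,b)
round 1: derive cover(g,d) via R0 from blue(g,d)
round 1: derive cover(g,i) via R0 from blue(g,i)
round 1: derive cover(j,c) via R0 from blue(j,c)
round 1: derive cover(j,h) via R0 from blue(j,h)
round 2: derive cover(b,e) via R1 from cover(b,b), link(b,e)
round 2: derive cover(b,f) via R1 from cover(b,b), link(b,f)
round 2: derive cover(c,c) via R1 from cover(c,h), link(h,c)
round 2: derive cover(c,f) via R1 from cover(c,h), link(h,f)
round 2: derive cover(e,f) via R1 from cover(e,j), link(j,f)
round 2: derive cover(f,e) via R1 from cover(f,b), link(b,e)
round 2: derive cover(f,f) via R1 from cover(f,b), link(b,f)
round 2: derive cover(j,f) via R1 from cover(j,h), link(h,f)
round 2: derive cover(j,g) via R1 from cover(j,c), link(c,g)
round 3: derive cover(b,c) via R1 from cover(b,e), link(e,c)
round 3: derive cover(c,g) via R1 from cover(c,c), link(c,g)
round 3: derive cover(f,c) via R1 from cover(f,e), link(e,c)
round 4: derive cover(b,g) via R1 from cover(b,c), link(c,g)
round 4: derive cover(f,g) via R1 from cover(f,c), link(c,g)

cover(b,g)  [via R1]
  cover(b,c)  [via R1]
    cover(b,e)  [via R1]
      cover(b,b)  [via R0]
        blue(b,b)  [fact]
      link(b,e)  [fact]
    link(e,c)  [fact]
  link(c,g)  [fact]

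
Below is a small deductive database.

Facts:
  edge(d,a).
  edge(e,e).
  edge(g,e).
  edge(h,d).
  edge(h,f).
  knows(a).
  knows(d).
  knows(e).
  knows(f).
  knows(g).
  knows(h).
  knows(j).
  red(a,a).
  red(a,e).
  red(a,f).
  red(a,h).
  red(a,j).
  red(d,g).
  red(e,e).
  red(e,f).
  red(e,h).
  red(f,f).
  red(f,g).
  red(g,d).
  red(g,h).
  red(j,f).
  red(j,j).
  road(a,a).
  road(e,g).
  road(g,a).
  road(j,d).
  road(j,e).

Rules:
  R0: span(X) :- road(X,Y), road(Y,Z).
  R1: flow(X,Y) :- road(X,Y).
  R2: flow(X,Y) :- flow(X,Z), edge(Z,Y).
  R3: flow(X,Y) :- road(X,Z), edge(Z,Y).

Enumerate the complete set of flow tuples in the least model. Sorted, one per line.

flow(a,a)
flow(e,e)
flow(e,g)
flow(g,a)
flow(j,a)
flow(j,d)
flow(j,e)

round 1: derive flow(a,a) via R1 from road(a,a)
round 1: derive flow(e,g) via R1 from road(e,g)
round 1: derive flow(g,a) via R1 from road(g,a)
round 1: derive flow(j,d) via R1 from road(j,d)
round 1: derive flow(j,e) via R1 from road(j,e)
round 1: derive flow(e,e) via R3 from road(e,g), edge(g,e)
round 1: derive flow(j,a) via R3 from road(j,d), edge(d,a)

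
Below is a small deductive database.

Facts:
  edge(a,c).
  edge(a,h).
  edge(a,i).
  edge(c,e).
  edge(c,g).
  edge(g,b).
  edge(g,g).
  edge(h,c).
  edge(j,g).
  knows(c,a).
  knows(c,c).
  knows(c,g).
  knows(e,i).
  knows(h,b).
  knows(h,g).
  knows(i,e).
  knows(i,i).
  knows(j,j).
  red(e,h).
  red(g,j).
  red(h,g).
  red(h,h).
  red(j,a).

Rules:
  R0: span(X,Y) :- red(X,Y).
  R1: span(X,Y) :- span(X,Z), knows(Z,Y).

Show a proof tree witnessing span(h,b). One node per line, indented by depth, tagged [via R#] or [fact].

round 1: derive span(e,h) via R0 from red(e,h)
round 1: derive span(g,j) via R0 from red(g,j)
round 1: derive span(h,g) via R0 from red(h,g)
round 1: derive span(h,h) via R0 from red(h,h)
round 1: derive span(j,a) via R0 from red(j,a)
round 2: derive span(e,b) via R1 from span(e,h), knows(h,b)
round 2: derive span(e,g) via R1 from span(e,h), knows(h,g)
round 2: derive span(h,b) via R1 from span(h,h), knows(h,b)

span(h,b)  [via R1]
  span(h,h)  [via R0]
    red(h,h)  [fact]
  knows(h,b)  [fact]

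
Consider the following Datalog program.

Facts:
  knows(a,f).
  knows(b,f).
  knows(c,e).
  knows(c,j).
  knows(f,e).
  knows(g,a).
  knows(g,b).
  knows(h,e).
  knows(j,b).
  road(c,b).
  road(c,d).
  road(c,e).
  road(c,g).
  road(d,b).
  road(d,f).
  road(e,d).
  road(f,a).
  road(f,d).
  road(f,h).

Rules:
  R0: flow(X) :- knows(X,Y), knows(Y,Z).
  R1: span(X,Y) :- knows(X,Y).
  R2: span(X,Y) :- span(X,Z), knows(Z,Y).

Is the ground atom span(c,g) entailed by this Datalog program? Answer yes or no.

round 1: derive span(a,f) via R1 from knows(a,f)
round 1: derive span(b,f) via R1 from knows(b,f)
round 1: derive span(c,e) via R1 from knows(c,e)
round 1: derive span(c,j) via R1 from knows(c,j)
round 1: derive span(f,e) via R1 from knows(f,e)
round 1: derive span(g,a) via R1 from knows(g,a)
round 1: derive span(g,b) via R1 from knows(g,b)
round 1: derive span(h,e) via R1 from knows(h,e)
round 1: derive span(j,b) via R1 from knows(j,b)
round 2: derive span(a,e) via R2 from span(a,f), knows(f,e)
round 2: derive span(b,e) via R2 from span(b,f), knows(f,e)
round 2: derive span(c,b) via R2 from span(c,j), knows(j,b)
round 2: derive span(g,f) via R2 from span(g,a), knows(a,f)
round 2: derive span(j,f) via R2 from span(j,b), knows(b,f)
round 3: derive span(c,f) via R2 from span(c,b), knows(b,f)
round 3: derive span(g,e) via R2 from span(g,f), knows(f,e)
round 3: derive span(j,e) via R2 from span(j,f), knows(f,e)

no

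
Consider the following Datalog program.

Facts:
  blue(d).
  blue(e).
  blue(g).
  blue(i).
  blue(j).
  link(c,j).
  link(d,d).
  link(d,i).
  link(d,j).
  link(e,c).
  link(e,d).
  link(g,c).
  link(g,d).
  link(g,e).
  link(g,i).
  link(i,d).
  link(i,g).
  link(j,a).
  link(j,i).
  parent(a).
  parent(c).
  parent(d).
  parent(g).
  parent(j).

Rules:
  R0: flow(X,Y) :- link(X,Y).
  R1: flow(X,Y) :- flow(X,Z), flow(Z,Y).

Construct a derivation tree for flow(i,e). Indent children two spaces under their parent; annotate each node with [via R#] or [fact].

flow(i,e)  [via R1]
  flow(i,g)  [via R0]
    link(i,g)  [fact]
  flow(g,e)  [via R0]
    link(g,e)  [fact]

round 1: derive flow(c,j) via R0 from link(c,j)
round 1: derive flow(d,d) via R0 from link(d,d)
round 1: derive flow(d,i) via R0 from link(d,i)
round 1: derive flow(d,j) via R0 from link(d,j)
round 1: derive flow(e,c) via R0 from link(e,c)
round 1: derive flow(e,d) via R0 from link(e,d)
round 1: derive flow(g,c) via R0 from link(g,c)
round 1: derive flow(g,d) via R0 from link(g,d)
round 1: derive flow(g,e) via R0 from link(g,e)
round 1: derive flow(g,i) via R0 from link(g,i)
round 1: derive flow(i,d) via R0 from link(i,d)
round 1: derive flow(i,g) via R0 from link(i,g)
round 1: derive flow(j,a) via R0 from link(j,a)
round 1: derive flow(j,i) via R0 from link(j,i)
round 2: derive flow(c,a) via R1 from flow(c,j), flow(j,a)
round 2: derive flow(c,i) via R1 from flow(c,j), flow(j,i)
round 2: derive flow(d,a) via R1 from flow(d,j), flow(j,a)
round 2: derive flow(d,g) via R1 from flow(d,i), flow(i,g)
round 2: derive flow(e,i) via R1 from flow(e,d), flow(d,i)
round 2: derive flow(e,j) via R1 from flow(e,c), flow(c,j)
round 2: derive flow(g,g) via R1 from flow(g,i), flow(i,g)
round 2: derive flow(g,j) via R1 from flow(g,c), flow(c,j)
round 2: derive flow(i,c) via R1 from flow(i,g), flow(g,c)
round 2: derive flow(i,e) via R1 from flow(i,g), flow(g,e)
round 2: derive flow(i,i) via R1 from flow(i,d), flow(d,i)
round 2: derive flow(i,j) via R1 from flow(i,d), flow(d,j)
round 2: derive flow(j,d) via R1 from flow(j,i), flow(i,d)
round 2: derive flow(j,g) via R1 from flow(j,i), flow(i,g)
round 3: derive flow(c,c) via R1 from flow(c,i), flow(i,c)
round 3: derive flow(c,d) via R1 from flow(c,i), flow(i,d)
round 3: derive flow(c,e) via R1 from flow(c,i), flow(i,e)
round 3: derive flow(c,g) via R1 from flow(c,i), flow(i,g)
round 3: derive flow(d,c) via R1 from flow(d,g), flow(g,c)
round 3: derive flow(d,e) via R1 from flow(d,g), flow(g,e)
round 3: derive flow(e,a) via R1 from flow(e,c), flow(c,a)
round 3: derive flow(e,e) via R1 from flow(e,i), flow(i,e)
round 3: derive flow(e,g) via R1 from flow(e,d), flow(d,g)
round 3: derive flow(g,a) via R1 from flow(g,c), flow(c,a)
round 3: derive flow(i,a) via R1 from flow(i,c), flow(c,a)
round 3: derive flow(j,c) via R1 from flow(j,g), flow(g,c)
round 3: derive flow(j,e) via R1 from flow(j,g), flow(g,e)
round 3: derive flow(j,j) via R1 from flow(j,d), flow(d,j)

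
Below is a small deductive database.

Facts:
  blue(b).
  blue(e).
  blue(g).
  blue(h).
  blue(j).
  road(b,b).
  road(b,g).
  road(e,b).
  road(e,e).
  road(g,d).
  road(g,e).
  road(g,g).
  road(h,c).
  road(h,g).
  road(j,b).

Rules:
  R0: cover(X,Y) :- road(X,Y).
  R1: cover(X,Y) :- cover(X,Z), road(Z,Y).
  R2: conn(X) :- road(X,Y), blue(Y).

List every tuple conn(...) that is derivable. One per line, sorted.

round 1: derive conn(b) via R2 from road(b,b), blue(b)
round 1: derive conn(e) via R2 from road(e,b), blue(b)
round 1: derive conn(g) via R2 from road(g,e), blue(e)
round 1: derive conn(h) via R2 from road(h,g), blue(g)
round 1: derive conn(j) via R2 from road(j,b), blue(b)

conn(b)
conn(e)
conn(g)
conn(h)
conn(j)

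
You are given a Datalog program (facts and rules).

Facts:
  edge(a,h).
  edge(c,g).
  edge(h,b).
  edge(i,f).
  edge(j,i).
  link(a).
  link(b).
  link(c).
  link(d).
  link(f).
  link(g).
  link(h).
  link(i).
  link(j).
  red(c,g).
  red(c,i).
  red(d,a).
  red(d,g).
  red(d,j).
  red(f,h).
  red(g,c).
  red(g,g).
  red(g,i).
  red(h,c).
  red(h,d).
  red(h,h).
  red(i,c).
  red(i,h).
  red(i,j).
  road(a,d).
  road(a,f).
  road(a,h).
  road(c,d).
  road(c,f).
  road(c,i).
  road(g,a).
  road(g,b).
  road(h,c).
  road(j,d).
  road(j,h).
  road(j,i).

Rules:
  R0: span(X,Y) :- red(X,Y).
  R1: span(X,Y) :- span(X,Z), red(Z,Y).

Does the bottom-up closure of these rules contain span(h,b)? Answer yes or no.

round 1: derive span(c,g) via R0 from red(c,g)
round 1: derive span(c,i) via R0 from red(c,i)
round 1: derive span(d,a) via R0 from red(d,a)
round 1: derive span(d,g) via R0 from red(d,g)
round 1: derive span(d,j) via R0 from red(d,j)
round 1: derive span(f,h) via R0 from red(f,h)
round 1: derive span(g,c) via R0 from red(g,c)
round 1: derive span(g,g) via R0 from red(g,g)
round 1: derive span(g,i) via R0 from red(g,i)
round 1: derive span(h,c) via R0 from red(h,c)
round 1: derive span(h,d) via R0 from red(h,d)
round 1: derive span(h,h) via R0 from red(h,h)
round 1: derive span(i,c) via R0 from red(i,c)
round 1: derive span(i,h) via R0 from red(i,h)
round 1: derive span(i,j) via R0 from red(i,j)
round 2: derive span(c,c) via R1 from span(c,g), red(g,c)
round 2: derive span(c,h) via R1 from span(c,i), red(i,h)
round 2: derive span(c,j) via R1 from span(c,i), red(i,j)
round 2: derive span(d,c) via R1 from span(d,g), red(g,c)
round 2: derive span(d,i) via R1 from span(d,g), red(g,i)
round 2: derive span(f,c) via R1 from span(f,h), red(h,c)
round 2: derive span(f,d) via R1 from span(f,h), red(h,d)
round 2: derive span(g,h) via R1 from span(g,i), red(i,h)
round 2: derive span(g,j) via R1 from span(g,i), red(i,j)
round 2: derive span(h,a) via R1 from span(h,d), red(d,a)
round 2: derive span(h,g) via R1 from span(h,c), red(c,g)
round 2: derive span(h,i) via R1 from span(h,c), red(c,i)
round 2: derive span(h,j) via R1 from span(h,d), red(d,j)
round 2: derive span(i,d) via R1 from span(i,h), red(h,d)
round 2: derive span(i,g) via R1 from span(i,c), red(c,g)
round 2: derive span(i,i) via R1 from span(i,c), red(c,i)
round 3: derive span(c,d) via R1 from span(c,h), red(h,d)
round 3: derive span(d,h) via R1 from span(d,i), red(i,h)
round 3: derive span(f,a) via R1 from span(f,d), red(d,a)
round 3: derive span(f,g) via R1 from span(f,c), red(c,g)
round 3: derive span(f,i) via R1 from span(f,c), red(c,i)
round 3: derive span(f,j) via R1 from span(f,d), red(d,j)
round 3: derive span(g,d) via R1 from span(g,h), red(h,d)
round 3: derive span(i,a) via R1 from span(i,d), red(d,a)
round 4: derive span(c,a) via R1 from span(c,d), red(d,a)
round 4: derive span(d,d) via R1 from span(d,h), red(h,d)
round 4: derive span(g,a) via R1 from span(g,d), red(d,a)

no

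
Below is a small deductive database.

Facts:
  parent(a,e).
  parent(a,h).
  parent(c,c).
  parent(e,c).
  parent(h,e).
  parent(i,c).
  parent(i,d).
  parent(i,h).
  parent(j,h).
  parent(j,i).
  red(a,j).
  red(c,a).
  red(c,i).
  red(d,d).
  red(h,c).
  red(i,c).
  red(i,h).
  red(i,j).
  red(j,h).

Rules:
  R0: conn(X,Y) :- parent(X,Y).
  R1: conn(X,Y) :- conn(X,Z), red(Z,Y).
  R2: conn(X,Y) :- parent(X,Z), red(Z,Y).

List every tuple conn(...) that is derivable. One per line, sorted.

round 1: derive conn(a,e) via R0 from parent(a,e)
round 1: derive conn(a,h) via R0 from parent(a,h)
round 1: derive conn(c,c) via R0 from parent(c,c)
round 1: derive conn(e,c) via R0 from parent(e,c)
round 1: derive conn(h,e) via R0 from parent(h,e)
round 1: derive conn(i,c) via R0 from parent(i,c)
round 1: derive conn(i,d) via R0 from parent(i,d)
round 1: derive conn(i,h) via R0 from parent(i,h)
round 1: derive conn(j,h) via R0 from parent(j,h)
round 1: derive conn(j,i) via R0 from parent(j,i)
round 1: derive conn(a,c) via R2 from parent(a,h), red(h,c)
round 1: derive conn(c,a) via R2 from parent(c,c), red(c,a)
round 1: derive conn(c,i) via R2 from parent(c,c), red(c,i)
round 1: derive conn(e,a) via R2 from parent(e,c), red(c,a)
round 1: derive conn(e,i) via R2 from parent(e,c), red(c,i)
round 1: derive conn(i,a) via R2 from parent(i,c), red(c,a)
round 1: derive conn(i,i) via R2 from parent(i,c), red(c,i)
round 1: derive conn(j,c) via R2 from parent(j,h), red(h,c)
round 1: derive conn(j,j) via R2 from parent(j,i), red(i,j)
round 2: derive conn(a,a) via R1 from conn(a,c), red(c,a)
round 2: derive conn(a,i) via R1 from conn(a,c), red(c,i)
round 2: derive conn(c,h) via R1 from conn(c,i), red(i,h)
round 2: derive conn(c,j) via R1 from conn(c,a), red(a,j)
round 2: derive conn(e,h) via R1 from conn(e,i), red(i,h)
round 2: derive conn(e,j) via R1 from conn(e,a), red(a,j)
round 2: derive conn(i,j) via R1 from conn(i,a), red(a,j)
round 2: derive conn(j,a) via R1 from conn(j,c), red(c,a)
round 3: derive conn(a,j) via R1 from conn(a,a), red(a,j)

conn(a,a)
conn(a,c)
conn(a,e)
conn(a,h)
conn(a,i)
conn(a,j)
conn(c,a)
conn(c,c)
conn(c,h)
conn(c,i)
conn(c,j)
conn(e,a)
conn(e,c)
conn(e,h)
conn(e,i)
conn(e,j)
conn(h,e)
conn(i,a)
conn(i,c)
conn(i,d)
conn(i,h)
conn(i,i)
conn(i,j)
conn(j,a)
conn(j,c)
conn(j,h)
conn(j,i)
conn(j,j)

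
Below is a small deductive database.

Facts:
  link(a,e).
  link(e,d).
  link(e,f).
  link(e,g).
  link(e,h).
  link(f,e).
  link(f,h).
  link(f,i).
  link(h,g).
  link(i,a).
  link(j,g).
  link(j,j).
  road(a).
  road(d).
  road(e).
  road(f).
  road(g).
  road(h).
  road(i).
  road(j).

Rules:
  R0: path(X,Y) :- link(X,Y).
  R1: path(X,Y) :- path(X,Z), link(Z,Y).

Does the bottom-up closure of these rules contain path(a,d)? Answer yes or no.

yes

round 1: derive path(a,e) via R0 from link(a,e)
round 1: derive path(e,d) via R0 from link(e,d)
round 1: derive path(e,f) via R0 from link(e,f)
round 1: derive path(e,g) via R0 from link(e,g)
round 1: derive path(e,h) via R0 from link(e,h)
round 1: derive path(f,e) via R0 from link(f,e)
round 1: derive path(f,h) via R0 from link(f,h)
round 1: derive path(f,i) via R0 from link(f,i)
round 1: derive path(h,g) via R0 from link(h,g)
round 1: derive path(i,a) via R0 from link(i,a)
round 1: derive path(j,g) via R0 from link(j,g)
round 1: derive path(j,j) via R0 from link(j,j)
round 2: derive path(a,d) via R1 from path(a,e), link(e,d)
round 2: derive path(a,f) via R1 from path(a,e), link(e,f)
round 2: derive path(a,g) via R1 from path(a,e), link(e,g)
round 2: derive path(a,h) via R1 from path(a,e), link(e,h)
round 2: derive path(e,e) via R1 from path(e,f), link(f,e)
round 2: derive path(e,i) via R1 from path(e,f), link(f,i)
round 2: derive path(f,a) via R1 from path(f,i), link(i,a)
round 2: derive path(f,d) via R1 from path(f,e), link(e,d)
round 2: derive path(f,f) via R1 from path(f,e), link(e,f)
round 2: derive path(f,g) via R1 from path(f,e), link(e,g)
round 2: derive path(i,e) via R1 from path(i,a), link(a,e)
round 3: derive path(a,i) via R1 from path(a,f), link(f,i)
round 3: derive path(e,a) via R1 from path(e,i), link(i,a)
round 3: derive path(i,d) via R1 from path(i,e), link(e,d)
round 3: derive path(i,f) via R1 from path(i,e), link(e,f)
round 3: derive path(i,g) via R1 from path(i,e), link(e,g)
round 3: derive path(i,h) via R1 from path(i,e), link(e,h)
round 4: derive path(a,a) via R1 from path(a,i), link(i,a)
round 4: derive path(i,i) via R1 from path(i,f), link(f,i)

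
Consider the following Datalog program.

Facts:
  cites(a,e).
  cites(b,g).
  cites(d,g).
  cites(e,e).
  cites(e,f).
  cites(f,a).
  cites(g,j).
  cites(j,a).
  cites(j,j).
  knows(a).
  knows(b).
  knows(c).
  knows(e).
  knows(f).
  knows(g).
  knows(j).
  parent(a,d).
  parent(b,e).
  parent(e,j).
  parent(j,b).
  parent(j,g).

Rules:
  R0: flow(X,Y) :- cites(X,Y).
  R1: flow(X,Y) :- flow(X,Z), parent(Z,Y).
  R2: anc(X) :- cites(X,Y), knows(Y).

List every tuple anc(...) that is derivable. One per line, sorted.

round 1: derive anc(a) via R2 from cites(a,e), knows(e)
round 1: derive anc(b) via R2 from cites(b,g), knows(g)
round 1: derive anc(d) via R2 from cites(d,g), knows(g)
round 1: derive anc(e) via R2 from cites(e,e), knows(e)
round 1: derive anc(f) via R2 from cites(f,a), knows(a)
round 1: derive anc(g) via R2 from cites(g,j), knows(j)
round 1: derive anc(j) via R2 from cites(j,a), knows(a)

anc(a)
anc(b)
anc(d)
anc(e)
anc(f)
anc(g)
anc(j)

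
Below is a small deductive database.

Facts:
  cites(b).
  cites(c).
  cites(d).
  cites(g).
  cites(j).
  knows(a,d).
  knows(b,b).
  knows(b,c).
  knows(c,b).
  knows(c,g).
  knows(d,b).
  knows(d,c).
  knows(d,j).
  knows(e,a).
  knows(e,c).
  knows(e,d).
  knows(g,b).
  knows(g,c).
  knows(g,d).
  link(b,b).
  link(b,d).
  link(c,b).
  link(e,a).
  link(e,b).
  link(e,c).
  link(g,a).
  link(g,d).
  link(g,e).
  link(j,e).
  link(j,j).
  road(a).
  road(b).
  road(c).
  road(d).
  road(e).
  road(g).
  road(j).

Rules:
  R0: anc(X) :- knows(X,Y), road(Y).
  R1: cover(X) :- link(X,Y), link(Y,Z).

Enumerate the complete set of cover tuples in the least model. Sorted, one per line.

round 1: derive cover(b) via R1 from link(b,b), link(b,b)
round 1: derive cover(c) via R1 from link(c,b), link(b,b)
round 1: derive cover(e) via R1 from link(e,b), link(b,b)
round 1: derive cover(g) via R1 from link(g,e), link(e,a)
round 1: derive cover(j) via R1 from link(j,e), link(e,a)

cover(b)
cover(c)
cover(e)
cover(g)
cover(j)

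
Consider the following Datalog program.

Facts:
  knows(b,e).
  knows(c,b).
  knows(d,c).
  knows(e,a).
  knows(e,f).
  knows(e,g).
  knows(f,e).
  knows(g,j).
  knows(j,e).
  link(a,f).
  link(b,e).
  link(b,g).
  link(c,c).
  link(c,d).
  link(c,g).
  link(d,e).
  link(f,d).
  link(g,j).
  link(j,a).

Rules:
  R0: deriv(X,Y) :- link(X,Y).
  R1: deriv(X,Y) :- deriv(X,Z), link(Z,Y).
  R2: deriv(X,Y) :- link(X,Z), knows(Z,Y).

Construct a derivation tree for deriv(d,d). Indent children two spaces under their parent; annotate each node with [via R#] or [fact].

round 1: derive deriv(a,f) via R0 from link(a,f)
round 1: derive deriv(b,e) via R0 from link(b,e)
round 1: derive deriv(b,g) via R0 from link(b,g)
round 1: derive deriv(c,c) via R0 from link(c,c)
round 1: derive deriv(c,d) via R0 from link(c,d)
round 1: derive deriv(c,g) via R0 from link(c,g)
round 1: derive deriv(d,e) via R0 from link(d,e)
round 1: derive deriv(f,d) via R0 from link(f,d)
round 1: derive deriv(g,j) via R0 from link(g,j)
round 1: derive deriv(j,a) via R0 from link(j,a)
round 1: derive deriv(a,e) via R2 from link(a,f), knows(f,e)
round 1: derive deriv(b,a) via R2 from link(b,e), knows(e,a)
round 1: derive deriv(b,f) via R2 from link(b,e), knows(e,f)
round 1: derive deriv(b,j) via R2 from link(b,g), knows(g,j)
round 1: derive deriv(c,b) via R2 from link(c,c), knows(c,b)
round 1: derive deriv(c,j) via R2 from link(c,g), knows(g,j)
round 1: derive deriv(d,a) via R2 from link(d,e), knows(e,a)
round 1: derive deriv(d,f) via R2 from link(d,e), knows(e,f)
round 1: derive deriv(d,g) via R2 from link(d,e), knows(e,g)
round 1: derive deriv(f,c) via R2 from link(f,d), knows(d,c)
round 1: derive deriv(g,e) via R2 from link(g,j), knows(j,e)
round 2: derive deriv(a,d) via R1 from deriv(a,f), link(f,d)
round 2: derive deriv(b,d) via R1 from deriv(b,f), link(f,d)
round 2: derive deriv(c,a) via R1 from deriv(c,j), link(j,a)
round 2: derive deriv(c,e) via R1 from deriv(c,b), link(b,e)
round 2: derive deriv(d,d) via R1 from deriv(d,f), link(f,d)
round 2: derive deriv(d,j) via R1 from deriv(d,g), link(g,j)
round 2: derive deriv(f,e) via R1 from deriv(f,d), link(d,e)
round 2: derive deriv(f,g) via R1 from deriv(f,c), link(c,g)
round 2: derive deriv(g,a) via R1 from deriv(g,j), link(j,a)
round 2: derive deriv(j,f) via R1 from deriv(j,a), link(a,f)
round 3: derive deriv(c,f) via R1 from deriv(c,a), link(a,f)
round 3: derive deriv(f,j) via R1 from deriv(f,g), link(g,j)
round 3: derive deriv(g,f) via R1 from deriv(g,a), link(a,f)
round 3: derive deriv(j,d) via R1 from deriv(j,f), link(f,d)
round 4: derive deriv(f,a) via R1 from deriv(f,j), link(j,a)
round 4: derive deriv(g,d) via R1 from deriv(g,f), link(f,d)
round 4: derive deriv(j,e) via R1 from deriv(j,d), link(d,e)
round 5: derive deriv(f,f) via R1 from deriv(f,a), link(a,f)

deriv(d,d)  [via R1]
  deriv(d,f)  [via R2]
    link(d,e)  [fact]
    knows(e,f)  [fact]
  link(f,d)  [fact]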